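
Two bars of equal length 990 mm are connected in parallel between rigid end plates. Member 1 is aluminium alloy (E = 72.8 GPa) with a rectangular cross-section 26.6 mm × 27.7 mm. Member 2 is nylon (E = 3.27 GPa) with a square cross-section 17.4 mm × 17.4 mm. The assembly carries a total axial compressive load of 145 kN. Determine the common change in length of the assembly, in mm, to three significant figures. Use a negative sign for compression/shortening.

A_1 = 736.8 mm².
A_2 = 302.8 mm².
Equal strain + equilibrium ⇒ each member carries load in proportion to AE: A₁E₁ = 53640000 N, A₂E₂ = 990000 N, ΣAE = 54630000 N.
δ = PL/ΣAE = -145000·990/54630000 = -2.628 mm.

-2.63 mm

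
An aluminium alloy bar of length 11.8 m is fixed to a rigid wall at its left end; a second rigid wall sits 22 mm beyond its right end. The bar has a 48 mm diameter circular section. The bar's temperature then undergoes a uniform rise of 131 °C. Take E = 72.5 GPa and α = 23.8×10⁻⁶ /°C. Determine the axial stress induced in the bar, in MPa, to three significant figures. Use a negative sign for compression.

-90.9 MPa

Free thermal expansion αLΔT = 23.8e-6 · 11800 · 131 = 36.79 mm.
The walls engage after the gap closes; constrained expansion = 36.79 − 22 = 14.79 mm.
The walls impose strain ε = −(14.79)/11800 = -1.2534e-03; σ = Eε = 72500 · -1.2534e-03 = -90.87 MPa.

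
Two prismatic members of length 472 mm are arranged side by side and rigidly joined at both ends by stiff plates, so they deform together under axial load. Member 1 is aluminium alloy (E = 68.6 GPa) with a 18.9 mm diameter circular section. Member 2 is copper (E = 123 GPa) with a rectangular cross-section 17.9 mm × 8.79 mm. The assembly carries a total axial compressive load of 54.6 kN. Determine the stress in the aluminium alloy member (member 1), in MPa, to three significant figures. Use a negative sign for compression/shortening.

A_1 = 280.6 mm².
A_2 = 157.3 mm².
Equal strain + equilibrium ⇒ each member carries load in proportion to AE: A₁E₁ = 19250000 N, A₂E₂ = 19350000 N, ΣAE = 38600000 N.
σ₁ = P·E₁/ΣAE = -54600·68600/38600000 = -97.04 MPa.

-97.0 MPa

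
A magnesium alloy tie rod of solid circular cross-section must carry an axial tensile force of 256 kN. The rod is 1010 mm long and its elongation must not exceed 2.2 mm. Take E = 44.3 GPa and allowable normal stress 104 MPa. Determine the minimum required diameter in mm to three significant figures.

Required area A ≥ P/σ_allow = 256000/104 = 2462 mm².
For a solid circular section, d ≥ √(4A/π) = 55.98 mm.
Elongation limit: A ≥ PL/(Eδ_allow) = 256000·1010/(44300·2.2) = 2653 mm² ⇒ d ≥ 58.12 mm.
The elongation limit governs.

58.1 mm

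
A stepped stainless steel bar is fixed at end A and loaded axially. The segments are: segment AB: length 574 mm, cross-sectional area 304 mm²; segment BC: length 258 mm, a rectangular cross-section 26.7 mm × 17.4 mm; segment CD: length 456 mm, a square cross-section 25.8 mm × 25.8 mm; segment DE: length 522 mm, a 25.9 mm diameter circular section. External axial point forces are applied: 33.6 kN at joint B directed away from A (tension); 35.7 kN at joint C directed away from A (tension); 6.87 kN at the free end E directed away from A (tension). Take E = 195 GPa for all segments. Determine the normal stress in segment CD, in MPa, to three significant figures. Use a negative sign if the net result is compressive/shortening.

10.3 MPa

Internal axial forces (sectioning from the free end, tension +): N_DE = 6.87 kN, N_CD = 6.87 kN, N_BC = 42.57 kN, N_AB = 76.17 kN.
A_CD = 665.6 mm².
σ_CD = N_CD/A_CD = 6870/665.6 = 10.32 MPa.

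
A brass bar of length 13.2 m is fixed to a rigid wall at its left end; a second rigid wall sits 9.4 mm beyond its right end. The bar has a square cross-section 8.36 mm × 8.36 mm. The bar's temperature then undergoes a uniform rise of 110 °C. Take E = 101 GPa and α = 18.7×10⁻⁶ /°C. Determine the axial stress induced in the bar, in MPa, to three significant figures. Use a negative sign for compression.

Free thermal expansion αLΔT = 18.7e-6 · 13200 · 110 = 27.15 mm.
The walls engage after the gap closes; constrained expansion = 27.15 − 9.4 = 17.75 mm.
The walls impose strain ε = −(17.75)/13200 = -1.3449e-03; σ = Eε = 101000 · -1.3449e-03 = -135.8 MPa.

-136 MPa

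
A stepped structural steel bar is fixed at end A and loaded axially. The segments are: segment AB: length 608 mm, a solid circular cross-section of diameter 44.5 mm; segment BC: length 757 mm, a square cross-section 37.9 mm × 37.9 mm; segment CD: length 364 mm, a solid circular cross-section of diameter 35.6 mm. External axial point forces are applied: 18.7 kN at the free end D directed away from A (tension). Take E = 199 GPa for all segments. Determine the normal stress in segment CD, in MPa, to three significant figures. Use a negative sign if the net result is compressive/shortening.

18.8 MPa

Internal axial forces (sectioning from the free end, tension +): N_CD = 18.7 kN, N_BC = 18.7 kN, N_AB = 18.7 kN.
A_CD = 995.4 mm².
σ_CD = N_CD/A_CD = 18700/995.4 = 18.79 MPa.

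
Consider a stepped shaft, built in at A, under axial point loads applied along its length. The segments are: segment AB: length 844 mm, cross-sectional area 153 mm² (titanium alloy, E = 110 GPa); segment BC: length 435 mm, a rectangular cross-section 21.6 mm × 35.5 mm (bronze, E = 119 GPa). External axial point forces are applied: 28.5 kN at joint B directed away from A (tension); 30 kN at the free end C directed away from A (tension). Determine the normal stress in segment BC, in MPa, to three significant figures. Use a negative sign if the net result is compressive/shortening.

39.1 MPa

Internal axial forces (sectioning from the free end, tension +): N_BC = 30 kN, N_AB = 58.5 kN.
A_BC = 766.8 mm².
σ_BC = N_BC/A_BC = 30000/766.8 = 39.12 MPa.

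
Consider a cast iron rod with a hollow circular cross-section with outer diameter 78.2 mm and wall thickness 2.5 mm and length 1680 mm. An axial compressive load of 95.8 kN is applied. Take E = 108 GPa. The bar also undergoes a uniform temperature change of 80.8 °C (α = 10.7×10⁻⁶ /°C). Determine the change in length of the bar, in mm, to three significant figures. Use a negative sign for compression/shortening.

-1.05 mm

A = 594.5 mm².
δ_mech = NL/(AE) = -95800·1680/(594.5·108000) = -2.506 mm.
δ_thermal = αLΔT = 10.7e-6·1680·80.8 = 1.452 mm.
δ = δ_mech + δ_thermal = -1.054 mm.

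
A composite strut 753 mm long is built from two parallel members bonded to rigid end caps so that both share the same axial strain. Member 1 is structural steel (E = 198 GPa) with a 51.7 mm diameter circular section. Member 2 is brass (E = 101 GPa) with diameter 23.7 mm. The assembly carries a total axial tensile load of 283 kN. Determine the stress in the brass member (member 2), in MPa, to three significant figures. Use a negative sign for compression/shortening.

A_1 = 2099 mm².
A_2 = 441.2 mm².
Equal strain + equilibrium ⇒ each member carries load in proportion to AE: A₁E₁ = 415700000 N, A₂E₂ = 44560000 N, ΣAE = 460200000 N.
σ₂ = P·E₂/ΣAE = 283000·101000/460200000 = 62.11 MPa.

62.1 MPa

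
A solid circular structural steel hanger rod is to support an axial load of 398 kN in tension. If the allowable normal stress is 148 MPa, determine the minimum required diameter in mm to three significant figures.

58.5 mm

Required area A ≥ P/σ_allow = 398000/148 = 2689 mm².
For a solid circular section, d ≥ √(4A/π) = 58.51 mm.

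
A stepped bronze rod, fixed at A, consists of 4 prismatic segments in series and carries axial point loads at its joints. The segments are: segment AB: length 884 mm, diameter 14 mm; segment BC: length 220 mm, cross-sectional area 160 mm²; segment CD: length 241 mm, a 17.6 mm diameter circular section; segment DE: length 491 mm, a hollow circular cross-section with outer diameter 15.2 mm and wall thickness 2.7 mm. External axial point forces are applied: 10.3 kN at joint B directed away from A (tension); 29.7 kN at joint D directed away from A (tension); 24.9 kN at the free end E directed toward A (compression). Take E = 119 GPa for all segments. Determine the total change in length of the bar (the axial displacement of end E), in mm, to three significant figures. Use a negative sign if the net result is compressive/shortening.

Internal axial forces (sectioning from the free end, tension +): N_DE = -24.9 kN, N_CD = 4.8 kN, N_BC = 4.8 kN, N_AB = 15.1 kN.
A_AB = 153.9 mm².
A_CD = 243.3 mm².
A_DE = 106 mm².
δ_AB = 15100·884/(153.9·119000) = 0.7287 mm
δ_BC = 4800·220/(160·119000) = 0.05546 mm
δ_CD = 4800·241/(243.3·119000) = 0.03996 mm
δ_DE = -24900·491/(106·119000) = -0.969 mm
δ = Σδ_i = -0.1449 mm.

-0.145 mm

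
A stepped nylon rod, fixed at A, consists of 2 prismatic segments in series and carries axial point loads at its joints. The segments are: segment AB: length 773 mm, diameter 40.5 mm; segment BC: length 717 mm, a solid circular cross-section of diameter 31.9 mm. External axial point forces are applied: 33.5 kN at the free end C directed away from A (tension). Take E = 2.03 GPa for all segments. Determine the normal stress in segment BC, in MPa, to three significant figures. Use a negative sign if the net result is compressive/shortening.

41.9 MPa

Internal axial forces (sectioning from the free end, tension +): N_BC = 33.5 kN, N_AB = 33.5 kN.
A_BC = 799.2 mm².
σ_BC = N_BC/A_BC = 33500/799.2 = 41.92 MPa.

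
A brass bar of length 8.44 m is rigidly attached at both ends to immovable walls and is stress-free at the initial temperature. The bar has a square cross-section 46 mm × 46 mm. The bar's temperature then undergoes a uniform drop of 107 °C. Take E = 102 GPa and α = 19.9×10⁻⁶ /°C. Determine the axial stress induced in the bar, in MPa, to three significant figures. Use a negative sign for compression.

217 MPa

Free thermal expansion αLΔT = 19.9e-6 · 8440 · -107 = -17.97 mm.
The walls impose strain ε = −(-17.97)/8440 = 2.1293e-03; σ = Eε = 102000 · 2.1293e-03 = 217.2 MPa.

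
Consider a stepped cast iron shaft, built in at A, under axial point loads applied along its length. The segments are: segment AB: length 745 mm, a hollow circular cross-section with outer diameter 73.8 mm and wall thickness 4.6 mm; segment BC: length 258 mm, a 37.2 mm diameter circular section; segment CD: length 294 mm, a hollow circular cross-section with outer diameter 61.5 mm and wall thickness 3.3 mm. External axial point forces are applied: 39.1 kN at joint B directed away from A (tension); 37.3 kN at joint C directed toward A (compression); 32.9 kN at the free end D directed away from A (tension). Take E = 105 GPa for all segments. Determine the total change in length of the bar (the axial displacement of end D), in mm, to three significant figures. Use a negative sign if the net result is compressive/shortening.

0.389 mm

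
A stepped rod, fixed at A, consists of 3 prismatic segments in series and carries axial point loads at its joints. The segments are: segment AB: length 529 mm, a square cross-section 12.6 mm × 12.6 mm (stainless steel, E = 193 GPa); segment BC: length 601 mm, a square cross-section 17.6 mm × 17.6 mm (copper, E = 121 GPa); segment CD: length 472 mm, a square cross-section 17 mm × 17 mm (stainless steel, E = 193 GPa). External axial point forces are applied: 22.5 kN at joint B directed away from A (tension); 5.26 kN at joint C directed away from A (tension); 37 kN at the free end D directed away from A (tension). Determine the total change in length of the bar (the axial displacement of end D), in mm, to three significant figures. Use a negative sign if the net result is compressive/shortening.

Internal axial forces (sectioning from the free end, tension +): N_CD = 37 kN, N_BC = 42.26 kN, N_AB = 64.76 kN.
A_AB = 158.8 mm².
A_BC = 309.8 mm².
A_CD = 289 mm².
δ_AB = 64760·529/(158.8·193000) = 1.118 mm
δ_BC = 42260·601/(309.8·121000) = 0.6776 mm
δ_CD = 37000·472/(289·193000) = 0.3131 mm
δ = Σδ_i = 2.109 mm.

2.11 mm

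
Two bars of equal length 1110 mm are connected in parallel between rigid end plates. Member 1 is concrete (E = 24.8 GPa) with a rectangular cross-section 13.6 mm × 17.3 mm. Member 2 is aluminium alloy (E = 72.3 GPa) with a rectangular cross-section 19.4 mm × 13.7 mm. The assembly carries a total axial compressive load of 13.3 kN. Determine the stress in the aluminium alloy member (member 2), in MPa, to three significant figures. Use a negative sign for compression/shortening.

-38.4 MPa

A_1 = 235.3 mm².
A_2 = 265.8 mm².
Equal strain + equilibrium ⇒ each member carries load in proportion to AE: A₁E₁ = 5835000 N, A₂E₂ = 19220000 N, ΣAE = 25050000 N.
σ₂ = P·E₂/ΣAE = -13300·72300/25050000 = -38.39 MPa.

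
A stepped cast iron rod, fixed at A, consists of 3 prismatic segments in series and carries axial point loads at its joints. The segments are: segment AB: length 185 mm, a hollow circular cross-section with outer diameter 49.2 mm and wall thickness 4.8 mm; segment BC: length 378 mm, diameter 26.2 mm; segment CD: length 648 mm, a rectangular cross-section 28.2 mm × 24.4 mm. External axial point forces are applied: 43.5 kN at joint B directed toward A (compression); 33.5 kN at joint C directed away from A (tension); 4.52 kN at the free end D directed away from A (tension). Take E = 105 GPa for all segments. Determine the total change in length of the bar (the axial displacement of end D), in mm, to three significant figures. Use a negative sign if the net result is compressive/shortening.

0.280 mm

Internal axial forces (sectioning from the free end, tension +): N_CD = 4.52 kN, N_BC = 38.02 kN, N_AB = -5.48 kN.
A_AB = 669.5 mm².
A_BC = 539.1 mm².
A_CD = 688.1 mm².
δ_AB = -5480·185/(669.5·105000) = -0.01442 mm
δ_BC = 38020·378/(539.1·105000) = 0.2539 mm
δ_CD = 4520·648/(688.1·105000) = 0.04054 mm
δ = Σδ_i = 0.28 mm.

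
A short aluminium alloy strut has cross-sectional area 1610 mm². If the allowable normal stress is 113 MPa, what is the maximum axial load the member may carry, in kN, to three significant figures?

P_max = σ_allow · A = 113 · 1610 = 181900 N = 181.9 kN.

182 kN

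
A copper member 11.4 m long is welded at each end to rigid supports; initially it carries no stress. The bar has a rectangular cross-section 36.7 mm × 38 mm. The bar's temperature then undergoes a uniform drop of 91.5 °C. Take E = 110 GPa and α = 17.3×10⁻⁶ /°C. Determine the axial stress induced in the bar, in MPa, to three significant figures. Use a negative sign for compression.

174 MPa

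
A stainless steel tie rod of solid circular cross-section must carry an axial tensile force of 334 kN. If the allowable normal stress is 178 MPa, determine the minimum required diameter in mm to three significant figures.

48.9 mm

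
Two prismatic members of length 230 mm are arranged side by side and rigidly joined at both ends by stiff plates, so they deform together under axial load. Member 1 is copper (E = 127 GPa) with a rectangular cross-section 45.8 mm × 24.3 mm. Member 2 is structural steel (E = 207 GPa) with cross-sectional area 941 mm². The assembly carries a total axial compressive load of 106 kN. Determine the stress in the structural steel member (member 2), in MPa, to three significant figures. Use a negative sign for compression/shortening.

-65.3 MPa

A_1 = 1113 mm².
Equal strain + equilibrium ⇒ each member carries load in proportion to AE: A₁E₁ = 141300000 N, A₂E₂ = 194800000 N, ΣAE = 336100000 N.
σ₂ = P·E₂/ΣAE = -106000·207000/336100000 = -65.28 MPa.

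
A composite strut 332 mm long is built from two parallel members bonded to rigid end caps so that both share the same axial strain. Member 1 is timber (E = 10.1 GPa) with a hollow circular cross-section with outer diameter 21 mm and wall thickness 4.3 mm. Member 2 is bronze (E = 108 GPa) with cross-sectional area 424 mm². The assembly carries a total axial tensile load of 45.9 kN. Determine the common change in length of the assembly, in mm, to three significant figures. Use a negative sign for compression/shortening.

0.317 mm

A_1 = 225.6 mm².
Equal strain + equilibrium ⇒ each member carries load in proportion to AE: A₁E₁ = 2279000 N, A₂E₂ = 45790000 N, ΣAE = 48070000 N.
δ = PL/ΣAE = 45900·332/48070000 = 0.317 mm.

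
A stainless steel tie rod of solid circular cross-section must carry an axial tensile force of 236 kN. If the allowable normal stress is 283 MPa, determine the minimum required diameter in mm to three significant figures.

32.6 mm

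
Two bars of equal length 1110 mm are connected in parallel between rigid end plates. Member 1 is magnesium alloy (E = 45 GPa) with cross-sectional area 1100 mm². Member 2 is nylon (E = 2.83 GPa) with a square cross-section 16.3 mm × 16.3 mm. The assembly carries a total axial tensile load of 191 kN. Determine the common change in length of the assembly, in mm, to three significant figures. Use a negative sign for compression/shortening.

4.22 mm

A_2 = 265.7 mm².
Equal strain + equilibrium ⇒ each member carries load in proportion to AE: A₁E₁ = 49500000 N, A₂E₂ = 751900 N, ΣAE = 50250000 N.
δ = PL/ΣAE = 191000·1110/50250000 = 4.219 mm.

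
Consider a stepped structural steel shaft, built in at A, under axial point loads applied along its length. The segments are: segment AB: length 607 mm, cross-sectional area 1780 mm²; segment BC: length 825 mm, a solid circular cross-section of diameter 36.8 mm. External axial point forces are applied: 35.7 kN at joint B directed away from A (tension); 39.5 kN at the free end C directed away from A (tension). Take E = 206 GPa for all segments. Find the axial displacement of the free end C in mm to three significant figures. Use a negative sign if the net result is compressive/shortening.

Internal axial forces (sectioning from the free end, tension +): N_BC = 39.5 kN, N_AB = 75.2 kN.
A_BC = 1064 mm².
δ_AB = 75200·607/(1780·206000) = 0.1245 mm
δ_BC = 39500·825/(1064·206000) = 0.1487 mm
δ = Σδ_i = 0.2732 mm.

0.273 mm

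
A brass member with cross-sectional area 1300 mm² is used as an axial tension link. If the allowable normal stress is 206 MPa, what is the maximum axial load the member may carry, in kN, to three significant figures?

P_max = σ_allow · A = 206 · 1300 = 267800 N = 267.8 kN.

268 kN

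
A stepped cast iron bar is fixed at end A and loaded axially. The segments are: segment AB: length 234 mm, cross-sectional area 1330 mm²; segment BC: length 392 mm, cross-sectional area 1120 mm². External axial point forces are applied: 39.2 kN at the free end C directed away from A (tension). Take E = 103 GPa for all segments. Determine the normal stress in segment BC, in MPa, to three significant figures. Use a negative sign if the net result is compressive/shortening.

35.0 MPa

Internal axial forces (sectioning from the free end, tension +): N_BC = 39.2 kN, N_AB = 39.2 kN.
σ_BC = N_BC/A_BC = 39200/1120 = 35 MPa.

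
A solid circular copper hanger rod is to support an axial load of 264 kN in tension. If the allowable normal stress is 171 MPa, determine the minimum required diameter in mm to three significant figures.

Required area A ≥ P/σ_allow = 264000/171 = 1544 mm².
For a solid circular section, d ≥ √(4A/π) = 44.34 mm.

44.3 mm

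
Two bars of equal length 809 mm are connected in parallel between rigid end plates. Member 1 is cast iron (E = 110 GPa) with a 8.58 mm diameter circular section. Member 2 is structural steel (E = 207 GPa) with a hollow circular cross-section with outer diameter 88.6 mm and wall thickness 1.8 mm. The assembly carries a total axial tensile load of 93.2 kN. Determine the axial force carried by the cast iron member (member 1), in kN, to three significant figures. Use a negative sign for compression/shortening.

A_1 = 57.82 mm².
A_2 = 490.8 mm².
Equal strain + equilibrium ⇒ each member carries load in proportion to AE: A₁E₁ = 6360000 N, A₂E₂ = 101600000 N, ΣAE = 108000000 N.
F₁ = P·A₁E₁/ΣAE = 93200·6360000/108000000 = 5490 N.

5.49 kN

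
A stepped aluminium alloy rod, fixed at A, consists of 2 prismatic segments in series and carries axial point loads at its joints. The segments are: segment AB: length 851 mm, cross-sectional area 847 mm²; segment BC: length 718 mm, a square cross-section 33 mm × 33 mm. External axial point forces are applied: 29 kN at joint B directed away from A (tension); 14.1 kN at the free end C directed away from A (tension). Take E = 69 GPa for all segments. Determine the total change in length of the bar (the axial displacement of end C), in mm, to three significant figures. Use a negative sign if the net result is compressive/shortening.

0.762 mm

Internal axial forces (sectioning from the free end, tension +): N_BC = 14.1 kN, N_AB = 43.1 kN.
A_BC = 1089 mm².
δ_AB = 43100·851/(847·69000) = 0.6276 mm
δ_BC = 14100·718/(1089·69000) = 0.1347 mm
δ = Σδ_i = 0.7623 mm.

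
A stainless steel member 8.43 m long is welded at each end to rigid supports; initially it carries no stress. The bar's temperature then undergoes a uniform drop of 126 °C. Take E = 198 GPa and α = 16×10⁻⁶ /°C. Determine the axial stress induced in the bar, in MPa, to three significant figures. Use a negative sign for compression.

Free thermal expansion αLΔT = 16e-6 · 8430 · -126 = -16.99 mm.
The walls impose strain ε = −(-16.99)/8430 = 2.0160e-03; σ = Eε = 198000 · 2.0160e-03 = 399.2 MPa.

399 MPa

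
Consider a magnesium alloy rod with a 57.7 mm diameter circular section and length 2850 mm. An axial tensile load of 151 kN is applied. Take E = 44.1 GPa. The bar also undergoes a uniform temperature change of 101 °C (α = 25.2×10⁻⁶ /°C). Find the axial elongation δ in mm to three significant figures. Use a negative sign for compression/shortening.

11.0 mm

A = 2615 mm².
δ_mech = NL/(AE) = 151000·2850/(2615·44100) = 3.732 mm.
δ_thermal = αLΔT = 25.2e-6·2850·101 = 7.254 mm.
δ = δ_mech + δ_thermal = 10.99 mm.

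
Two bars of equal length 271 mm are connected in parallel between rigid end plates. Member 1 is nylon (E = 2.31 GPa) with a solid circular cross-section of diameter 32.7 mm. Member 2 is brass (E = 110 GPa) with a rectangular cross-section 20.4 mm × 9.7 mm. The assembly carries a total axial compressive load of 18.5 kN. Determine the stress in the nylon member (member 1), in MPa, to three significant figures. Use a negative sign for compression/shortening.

A_1 = 839.8 mm².
A_2 = 197.9 mm².
Equal strain + equilibrium ⇒ each member carries load in proportion to AE: A₁E₁ = 1940000 N, A₂E₂ = 21770000 N, ΣAE = 23710000 N.
σ₁ = P·E₁/ΣAE = -18500·2310/23710000 = -1.803 MPa.

-1.80 MPa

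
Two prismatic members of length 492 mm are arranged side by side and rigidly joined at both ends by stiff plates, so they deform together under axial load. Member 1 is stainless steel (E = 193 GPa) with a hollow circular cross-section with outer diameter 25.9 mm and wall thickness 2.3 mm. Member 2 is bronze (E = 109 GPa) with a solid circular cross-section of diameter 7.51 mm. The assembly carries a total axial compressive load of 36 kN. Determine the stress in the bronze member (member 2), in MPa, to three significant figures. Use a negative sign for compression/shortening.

A_1 = 170.5 mm².
A_2 = 44.3 mm².
Equal strain + equilibrium ⇒ each member carries load in proportion to AE: A₁E₁ = 32910000 N, A₂E₂ = 4828000 N, ΣAE = 37740000 N.
σ₂ = P·E₂/ΣAE = -36000·109000/37740000 = -104 MPa.

-104 MPa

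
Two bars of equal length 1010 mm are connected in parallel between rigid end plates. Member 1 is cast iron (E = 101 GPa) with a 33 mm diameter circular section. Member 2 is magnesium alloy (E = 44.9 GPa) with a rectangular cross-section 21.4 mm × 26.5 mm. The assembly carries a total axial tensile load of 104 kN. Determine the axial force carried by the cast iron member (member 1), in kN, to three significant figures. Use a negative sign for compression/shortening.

80.3 kN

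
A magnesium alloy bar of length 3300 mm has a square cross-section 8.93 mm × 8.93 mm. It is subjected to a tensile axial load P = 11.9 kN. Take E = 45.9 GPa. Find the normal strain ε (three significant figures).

0.00325

A = 79.74 mm².
σ = N/A = 149.2 MPa; ε = σ/E = 149.2/45900 = 3.251e-03.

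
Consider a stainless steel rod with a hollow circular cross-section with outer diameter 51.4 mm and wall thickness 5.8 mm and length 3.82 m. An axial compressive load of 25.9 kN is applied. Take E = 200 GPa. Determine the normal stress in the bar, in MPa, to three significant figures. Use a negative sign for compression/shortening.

A = 830.9 mm².
σ = N/A = -25900/830.9 = -31.17 MPa.

-31.2 MPa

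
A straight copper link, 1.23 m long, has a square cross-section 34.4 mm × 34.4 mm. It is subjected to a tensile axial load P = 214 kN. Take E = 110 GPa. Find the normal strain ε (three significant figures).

0.00164

A = 1183 mm².
σ = N/A = 180.8 MPa; ε = σ/E = 180.8/110000 = 1.644e-03.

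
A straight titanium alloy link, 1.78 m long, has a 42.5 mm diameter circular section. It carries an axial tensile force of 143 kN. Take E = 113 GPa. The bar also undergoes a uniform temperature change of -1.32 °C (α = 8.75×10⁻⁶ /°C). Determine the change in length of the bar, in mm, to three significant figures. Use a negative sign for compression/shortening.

A = 1419 mm².
δ_mech = NL/(AE) = 143000·1780/(1419·113000) = 1.588 mm.
δ_thermal = αLΔT = 8.75e-6·1780·-1.32 = -0.02056 mm.
δ = δ_mech + δ_thermal = 1.567 mm.

1.57 mm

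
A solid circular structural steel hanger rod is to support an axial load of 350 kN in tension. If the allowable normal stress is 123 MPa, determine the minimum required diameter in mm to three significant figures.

Required area A ≥ P/σ_allow = 350000/123 = 2846 mm².
For a solid circular section, d ≥ √(4A/π) = 60.19 mm.

60.2 mm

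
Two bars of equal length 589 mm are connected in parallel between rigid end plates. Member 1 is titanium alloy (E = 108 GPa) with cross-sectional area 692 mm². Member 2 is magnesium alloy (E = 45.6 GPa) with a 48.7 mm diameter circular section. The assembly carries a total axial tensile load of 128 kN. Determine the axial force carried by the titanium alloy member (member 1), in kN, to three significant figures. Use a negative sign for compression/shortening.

59.9 kN

A_2 = 1863 mm².
Equal strain + equilibrium ⇒ each member carries load in proportion to AE: A₁E₁ = 74740000 N, A₂E₂ = 84940000 N, ΣAE = 159700000 N.
F₁ = P·A₁E₁/ΣAE = 128000·74740000/159700000 = 59910 N.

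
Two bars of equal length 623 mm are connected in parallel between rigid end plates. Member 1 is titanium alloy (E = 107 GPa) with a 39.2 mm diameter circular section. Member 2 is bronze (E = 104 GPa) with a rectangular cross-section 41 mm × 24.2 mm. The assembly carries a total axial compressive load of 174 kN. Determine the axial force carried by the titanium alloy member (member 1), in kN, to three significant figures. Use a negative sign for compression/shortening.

A_1 = 1207 mm².
A_2 = 992.2 mm².
Equal strain + equilibrium ⇒ each member carries load in proportion to AE: A₁E₁ = 129100000 N, A₂E₂ = 103200000 N, ΣAE = 232300000 N.
F₁ = P·A₁E₁/ΣAE = -174000·129100000/232300000 = -96720 N.

-96.7 kN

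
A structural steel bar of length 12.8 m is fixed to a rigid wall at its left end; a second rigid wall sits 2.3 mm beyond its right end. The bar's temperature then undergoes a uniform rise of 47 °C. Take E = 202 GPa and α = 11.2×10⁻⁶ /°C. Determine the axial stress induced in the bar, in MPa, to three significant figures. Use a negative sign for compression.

-70.0 MPa

Free thermal expansion αLΔT = 11.2e-6 · 12800 · 47 = 6.738 mm.
The walls engage after the gap closes; constrained expansion = 6.738 − 2.3 = 4.438 mm.
The walls impose strain ε = −(4.438)/12800 = -3.4671e-04; σ = Eε = 202000 · -3.4671e-04 = -70.04 MPa.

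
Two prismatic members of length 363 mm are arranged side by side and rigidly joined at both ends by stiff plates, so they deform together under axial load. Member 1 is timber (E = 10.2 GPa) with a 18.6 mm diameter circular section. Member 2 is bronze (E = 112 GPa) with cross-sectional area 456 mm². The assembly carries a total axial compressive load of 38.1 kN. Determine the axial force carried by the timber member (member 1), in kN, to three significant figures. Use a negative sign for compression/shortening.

-1.96 kN

A_1 = 271.7 mm².
Equal strain + equilibrium ⇒ each member carries load in proportion to AE: A₁E₁ = 2772000 N, A₂E₂ = 51070000 N, ΣAE = 53840000 N.
F₁ = P·A₁E₁/ΣAE = -38100·2772000/53840000 = -1961 N.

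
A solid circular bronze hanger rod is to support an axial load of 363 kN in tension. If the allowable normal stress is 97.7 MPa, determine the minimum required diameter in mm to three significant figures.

Required area A ≥ P/σ_allow = 363000/97.7 = 3715 mm².
For a solid circular section, d ≥ √(4A/π) = 68.78 mm.

68.8 mm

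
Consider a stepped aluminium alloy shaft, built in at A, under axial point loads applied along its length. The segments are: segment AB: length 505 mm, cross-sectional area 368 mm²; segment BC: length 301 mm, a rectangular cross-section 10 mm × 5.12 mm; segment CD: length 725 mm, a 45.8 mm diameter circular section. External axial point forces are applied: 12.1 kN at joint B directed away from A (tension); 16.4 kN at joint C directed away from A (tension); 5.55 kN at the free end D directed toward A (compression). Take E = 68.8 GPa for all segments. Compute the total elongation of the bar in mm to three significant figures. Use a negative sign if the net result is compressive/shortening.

Internal axial forces (sectioning from the free end, tension +): N_CD = -5.55 kN, N_BC = 10.85 kN, N_AB = 22.95 kN.
A_BC = 51.2 mm².
A_CD = 1647 mm².
δ_AB = 22950·505/(368·68800) = 0.4578 mm
δ_BC = 10850·301/(51.2·68800) = 0.9271 mm
δ_CD = -5550·725/(1647·68800) = -0.0355 mm
δ = Σδ_i = 1.349 mm.

1.35 mm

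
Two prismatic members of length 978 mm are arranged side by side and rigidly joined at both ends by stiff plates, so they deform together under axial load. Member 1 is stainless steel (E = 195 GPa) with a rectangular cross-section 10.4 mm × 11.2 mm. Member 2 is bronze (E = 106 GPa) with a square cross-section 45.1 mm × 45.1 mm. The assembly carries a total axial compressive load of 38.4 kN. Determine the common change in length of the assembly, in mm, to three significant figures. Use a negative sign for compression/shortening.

A_1 = 116.5 mm².
A_2 = 2034 mm².
Equal strain + equilibrium ⇒ each member carries load in proportion to AE: A₁E₁ = 22710000 N, A₂E₂ = 215600000 N, ΣAE = 238300000 N.
δ = PL/ΣAE = -38400·978/238300000 = -0.1576 mm.

-0.158 mm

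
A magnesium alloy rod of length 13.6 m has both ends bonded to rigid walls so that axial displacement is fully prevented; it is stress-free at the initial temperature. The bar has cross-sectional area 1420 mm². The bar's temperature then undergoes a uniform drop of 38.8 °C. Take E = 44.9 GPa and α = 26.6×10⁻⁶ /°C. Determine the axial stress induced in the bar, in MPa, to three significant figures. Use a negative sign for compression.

46.3 MPa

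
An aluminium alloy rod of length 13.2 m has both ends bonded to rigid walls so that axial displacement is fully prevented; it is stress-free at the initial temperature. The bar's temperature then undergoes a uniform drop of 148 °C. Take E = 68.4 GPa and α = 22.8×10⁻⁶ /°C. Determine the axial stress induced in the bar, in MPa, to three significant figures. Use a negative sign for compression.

Free thermal expansion αLΔT = 22.8e-6 · 13200 · -148 = -44.54 mm.
The walls impose strain ε = −(-44.54)/13200 = 3.3744e-03; σ = Eε = 68400 · 3.3744e-03 = 230.8 MPa.

231 MPa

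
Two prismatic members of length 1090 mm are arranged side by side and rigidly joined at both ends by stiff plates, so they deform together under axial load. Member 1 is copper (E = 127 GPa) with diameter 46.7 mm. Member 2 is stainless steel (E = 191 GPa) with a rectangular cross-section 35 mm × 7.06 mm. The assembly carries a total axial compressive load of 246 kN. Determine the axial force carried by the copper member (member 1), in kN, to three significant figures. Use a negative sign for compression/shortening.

-202 kN

A_1 = 1713 mm².
A_2 = 247.1 mm².
Equal strain + equilibrium ⇒ each member carries load in proportion to AE: A₁E₁ = 217500000 N, A₂E₂ = 47200000 N, ΣAE = 264700000 N.
F₁ = P·A₁E₁/ΣAE = -246000·217500000/264700000 = -202100 N.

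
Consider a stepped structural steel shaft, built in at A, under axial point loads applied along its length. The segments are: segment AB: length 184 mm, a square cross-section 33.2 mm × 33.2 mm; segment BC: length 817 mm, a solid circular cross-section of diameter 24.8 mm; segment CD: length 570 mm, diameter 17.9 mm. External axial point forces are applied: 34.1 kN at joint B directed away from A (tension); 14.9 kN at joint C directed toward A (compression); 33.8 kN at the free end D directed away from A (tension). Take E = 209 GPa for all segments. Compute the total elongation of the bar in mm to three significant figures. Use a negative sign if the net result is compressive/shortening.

Internal axial forces (sectioning from the free end, tension +): N_CD = 33.8 kN, N_BC = 18.9 kN, N_AB = 53 kN.
A_AB = 1102 mm².
A_BC = 483.1 mm².
A_CD = 251.6 mm².
δ_AB = 53000·184/(1102·209000) = 0.04233 mm
δ_BC = 18900·817/(483.1·209000) = 0.1529 mm
δ_CD = 33800·570/(251.6·209000) = 0.3663 mm
δ = Σδ_i = 0.5616 mm.

0.562 mm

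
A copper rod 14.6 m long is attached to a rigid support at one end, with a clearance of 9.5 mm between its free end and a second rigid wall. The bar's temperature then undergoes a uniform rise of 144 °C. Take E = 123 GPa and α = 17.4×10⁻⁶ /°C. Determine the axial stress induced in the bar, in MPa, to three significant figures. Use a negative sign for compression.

-228 MPa

Free thermal expansion αLΔT = 17.4e-6 · 14600 · 144 = 36.58 mm.
The walls engage after the gap closes; constrained expansion = 36.58 − 9.5 = 27.08 mm.
The walls impose strain ε = −(27.08)/14600 = -1.8549e-03; σ = Eε = 123000 · -1.8549e-03 = -228.2 MPa.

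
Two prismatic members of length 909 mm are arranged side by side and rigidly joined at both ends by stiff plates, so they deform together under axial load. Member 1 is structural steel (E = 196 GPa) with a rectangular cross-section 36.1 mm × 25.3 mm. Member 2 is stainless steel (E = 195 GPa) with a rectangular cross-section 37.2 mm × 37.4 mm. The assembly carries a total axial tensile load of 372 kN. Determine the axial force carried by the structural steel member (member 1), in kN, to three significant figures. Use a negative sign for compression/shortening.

148 kN

A_1 = 913.3 mm².
A_2 = 1391 mm².
Equal strain + equilibrium ⇒ each member carries load in proportion to AE: A₁E₁ = 179000000 N, A₂E₂ = 271300000 N, ΣAE = 450300000 N.
F₁ = P·A₁E₁/ΣAE = 372000·179000000/450300000 = 147900 N.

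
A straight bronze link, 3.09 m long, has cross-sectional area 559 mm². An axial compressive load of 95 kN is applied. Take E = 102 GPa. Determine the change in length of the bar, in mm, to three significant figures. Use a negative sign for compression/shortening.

δ_mech = NL/(AE) = -95000·3090/(559·102000) = -5.148 mm.

-5.15 mm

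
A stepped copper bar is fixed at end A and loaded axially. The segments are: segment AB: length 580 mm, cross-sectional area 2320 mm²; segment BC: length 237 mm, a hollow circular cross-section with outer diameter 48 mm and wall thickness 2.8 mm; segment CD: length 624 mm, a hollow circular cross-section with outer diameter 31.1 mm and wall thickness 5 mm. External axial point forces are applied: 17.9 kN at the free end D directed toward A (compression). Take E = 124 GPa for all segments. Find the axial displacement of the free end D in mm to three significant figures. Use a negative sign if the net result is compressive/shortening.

Internal axial forces (sectioning from the free end, tension +): N_CD = -17.9 kN, N_BC = -17.9 kN, N_AB = -17.9 kN.
A_BC = 397.6 mm².
A_CD = 410 mm².
δ_AB = -17900·580/(2320·124000) = -0.03609 mm
δ_BC = -17900·237/(397.6·124000) = -0.08605 mm
δ_CD = -17900·624/(410·124000) = -0.2197 mm
δ = Σδ_i = -0.3418 mm.

-0.342 mm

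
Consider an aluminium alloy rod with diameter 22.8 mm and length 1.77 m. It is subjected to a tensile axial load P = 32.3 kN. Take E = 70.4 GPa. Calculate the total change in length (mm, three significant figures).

A = 408.3 mm².
δ_mech = NL/(AE) = 32300·1770/(408.3·70400) = 1.989 mm.

1.99 mm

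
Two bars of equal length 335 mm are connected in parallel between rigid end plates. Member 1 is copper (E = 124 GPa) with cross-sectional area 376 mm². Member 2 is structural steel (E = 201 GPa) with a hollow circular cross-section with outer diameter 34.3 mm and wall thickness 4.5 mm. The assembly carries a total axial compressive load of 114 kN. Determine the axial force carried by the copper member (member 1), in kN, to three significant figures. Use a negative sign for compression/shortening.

A_2 = 421.3 mm².
Equal strain + equilibrium ⇒ each member carries load in proportion to AE: A₁E₁ = 46620000 N, A₂E₂ = 84680000 N, ΣAE = 131300000 N.
F₁ = P·A₁E₁/ΣAE = -114000·46620000/131300000 = -40480 N.

-40.5 kN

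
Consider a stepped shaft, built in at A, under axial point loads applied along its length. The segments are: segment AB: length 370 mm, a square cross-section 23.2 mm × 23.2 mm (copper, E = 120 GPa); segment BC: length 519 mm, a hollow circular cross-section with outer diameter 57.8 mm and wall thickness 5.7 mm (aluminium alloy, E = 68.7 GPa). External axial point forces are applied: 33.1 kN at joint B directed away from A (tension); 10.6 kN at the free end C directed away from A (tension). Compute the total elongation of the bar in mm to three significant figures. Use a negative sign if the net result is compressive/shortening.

0.336 mm

Internal axial forces (sectioning from the free end, tension +): N_BC = 10.6 kN, N_AB = 43.7 kN.
A_AB = 538.2 mm².
A_BC = 933 mm².
δ_AB = 43700·370/(538.2·120000) = 0.2503 mm
δ_BC = 10600·519/(933·68700) = 0.08583 mm
δ = Σδ_i = 0.3362 mm.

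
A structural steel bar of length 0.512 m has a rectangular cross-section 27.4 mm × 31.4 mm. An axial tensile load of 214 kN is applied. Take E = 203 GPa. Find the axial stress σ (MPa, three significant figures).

249 MPa

A = 860.4 mm².
σ = N/A = 214000/860.4 = 248.7 MPa.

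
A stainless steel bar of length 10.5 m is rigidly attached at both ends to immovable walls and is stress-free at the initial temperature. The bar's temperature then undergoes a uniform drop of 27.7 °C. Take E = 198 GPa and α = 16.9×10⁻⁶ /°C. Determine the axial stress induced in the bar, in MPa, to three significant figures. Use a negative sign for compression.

Free thermal expansion αLΔT = 16.9e-6 · 10500 · -27.7 = -4.915 mm.
The walls impose strain ε = −(-4.915)/10500 = 4.6813e-04; σ = Eε = 198000 · 4.6813e-04 = 92.69 MPa.

92.7 MPa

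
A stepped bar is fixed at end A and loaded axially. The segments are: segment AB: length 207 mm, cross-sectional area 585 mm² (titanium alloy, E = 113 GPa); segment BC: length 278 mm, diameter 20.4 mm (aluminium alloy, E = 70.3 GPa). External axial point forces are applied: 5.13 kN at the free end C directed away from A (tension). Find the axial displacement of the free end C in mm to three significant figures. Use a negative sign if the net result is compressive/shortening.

0.0781 mm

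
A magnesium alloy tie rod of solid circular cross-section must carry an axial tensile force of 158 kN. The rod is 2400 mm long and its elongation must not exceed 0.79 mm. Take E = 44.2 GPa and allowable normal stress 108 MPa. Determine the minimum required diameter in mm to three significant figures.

Required area A ≥ P/σ_allow = 158000/108 = 1463 mm².
For a solid circular section, d ≥ √(4A/π) = 43.16 mm.
Elongation limit: A ≥ PL/(Eδ_allow) = 158000·2400/(44200·0.79) = 10860 mm² ⇒ d ≥ 117.6 mm.
The elongation limit governs.

118 mm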